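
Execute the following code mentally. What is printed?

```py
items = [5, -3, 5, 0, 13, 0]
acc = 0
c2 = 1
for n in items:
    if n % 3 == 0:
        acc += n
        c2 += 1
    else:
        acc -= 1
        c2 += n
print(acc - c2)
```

n=5: not %3==0, acc = 0-1 = -1; c2=6
n=-3: %3==0, acc = (-1)+(-3) = -4; c2=7
n=5: not %3==0, acc = (-4)-1 = -5; c2=12
n=0: %3==0, acc = (-5)+0 = -5; c2=13
n=13: not %3==0, acc = (-5)-1 = -6; c2=26
n=0: %3==0, acc = (-6)+0 = -6; c2=27
acc-c2 = (-6)-27 = -33

-33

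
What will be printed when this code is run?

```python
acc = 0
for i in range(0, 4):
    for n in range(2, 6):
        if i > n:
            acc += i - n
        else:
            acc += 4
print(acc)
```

i=0,n=2: not 0>2, acc = 0+4 = 4
i=0,n=3: not 0>3, acc = 4+4 = 8
i=0,n=4: not 0>4, acc = 8+4 = 12
i=0,n=5: not 0>5, acc = 12+4 = 16
i=1,n=2: not 1>2, acc = 16+4 = 20
i=1,n=3: not 1>3, acc = 20+4 = 24
i=1,n=4: not 1>4, acc = 24+4 = 28
i=1,n=5: not 1>5, acc = 28+4 = 32
i=2,n=2: not 2>2, acc = 32+4 = 36
i=2,n=3: not 2>3, acc = 36+4 = 40
i=2,n=4: not 2>4, acc = 40+4 = 44
i=2,n=5: not 2>5, acc = 44+4 = 48
i=3,n=2: 3>2, acc = 48+1 = 49
i=3,n=3: not 3>3, acc = 49+4 = 53
i=3,n=4: not 3>4, acc = 53+4 = 57
i=3,n=5: not 3>5, acc = 57+4 = 61

61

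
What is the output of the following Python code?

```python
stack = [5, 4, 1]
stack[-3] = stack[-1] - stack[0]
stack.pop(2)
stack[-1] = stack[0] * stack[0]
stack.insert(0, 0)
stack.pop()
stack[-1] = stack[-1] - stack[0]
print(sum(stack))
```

stack[-3] = stack[-1]-stack[0] = 1-5 = -4 → [-4, 4, 1]
pop(2) removes 1 → [-4, 4]
stack[-1] = stack[0]*stack[0] = (-4)*(-4) = 16 → [-4, 16]
insert 0 at 0 → [0, -4, 16]
pop() removes 16 → [0, -4]
stack[-1] = stack[-1]-stack[0] = (-4)-0 = -4 → [0, -4]
sum = -4

-4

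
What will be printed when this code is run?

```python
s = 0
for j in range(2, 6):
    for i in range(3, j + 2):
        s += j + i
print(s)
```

80

j=2,i=3: s = 0+5 = 5
j=3,i=3: s = 5+6 = 11
j=3,i=4: s = 11+7 = 18
j=4,i=3: s = 18+7 = 25
j=4,i=4: s = 25+8 = 33
j=4,i=5: s = 33+9 = 42
j=5,i=3: s = 42+8 = 50
j=5,i=4: s = 50+9 = 59
j=5,i=5: s = 59+10 = 69
j=5,i=6: s = 69+11 = 80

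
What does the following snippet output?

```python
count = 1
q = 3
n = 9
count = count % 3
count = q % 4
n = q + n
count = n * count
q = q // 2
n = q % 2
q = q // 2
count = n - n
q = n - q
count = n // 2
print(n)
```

count = 1%3 = 1
count = 3%4 = 3
n = 3+9 = 12
count = 12*3 = 36
q = 3//2 = 1
n = 1%2 = 1
q = 1//2 = 0
count = 1-1 = 0
q = 1-0 = 1
count = 1//2 = 0

1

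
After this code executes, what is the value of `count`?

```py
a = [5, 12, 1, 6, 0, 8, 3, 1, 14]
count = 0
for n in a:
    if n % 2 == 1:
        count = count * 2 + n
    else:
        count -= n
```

-115

n=5: odd, count = 0*2+5 = 5
n=12: not odd, count = 5-12 = -7
n=1: odd, count = (-7)*2+1 = -13
n=6: not odd, count = (-13)-6 = -19
n=0: not odd, count = (-19)-0 = -19
n=8: not odd, count = (-19)-8 = -27
n=3: odd, count = (-27)*2+3 = -51
n=1: odd, count = (-51)*2+1 = -101
n=14: not odd, count = (-101)-14 = -115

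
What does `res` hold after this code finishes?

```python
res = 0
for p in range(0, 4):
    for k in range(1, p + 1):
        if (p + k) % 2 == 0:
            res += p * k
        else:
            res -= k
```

p=1,k=1: even sum, res = 0+1 = 1
p=2,k=1: odd sum, res = 1-1 = 0
p=2,k=2: even sum, res = 0+4 = 4
p=3,k=1: even sum, res = 4+3 = 7
p=3,k=2: odd sum, res = 7-2 = 5
p=3,k=3: even sum, res = 5+9 = 14

14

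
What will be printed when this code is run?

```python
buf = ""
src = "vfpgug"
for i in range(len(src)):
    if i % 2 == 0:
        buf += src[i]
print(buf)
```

i=0: add 'v' → 'v'
i=1: skip
i=2: add 'p' → 'vp'
i=3: skip
i=4: add 'u' → 'vpu'
i=5: skip

vpu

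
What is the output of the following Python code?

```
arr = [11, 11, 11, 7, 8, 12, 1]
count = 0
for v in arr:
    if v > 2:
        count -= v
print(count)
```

v=11: >2, count = 0-11 = -11
v=11: >2, count = (-11)-11 = -22
v=11: >2, count = (-22)-11 = -33
v=7: >2, count = (-33)-7 = -40
v=8: >2, count = (-40)-8 = -48
v=12: >2, count = (-48)-12 = -60
v=1: not >2

-60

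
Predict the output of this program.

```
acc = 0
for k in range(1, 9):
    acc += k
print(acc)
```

36

k=1: acc = 0+1 = 1
k=2: acc = 1+2 = 3
k=3: acc = 3+3 = 6
k=4: acc = 6+4 = 10
k=5: acc = 10+5 = 15
k=6: acc = 15+6 = 21
k=7: acc = 21+7 = 28
k=8: acc = 28+8 = 36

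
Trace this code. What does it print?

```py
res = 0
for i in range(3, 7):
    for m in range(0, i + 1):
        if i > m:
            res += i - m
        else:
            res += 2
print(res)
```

i=3,m=0: 3>0, res = 0+3 = 3
i=3,m=1: 3>1, res = 3+2 = 5
i=3,m=2: 3>2, res = 5+1 = 6
i=3,m=3: not 3>3, res = 6+2 = 8
i=4,m=0: 4>0, res = 8+4 = 12
i=4,m=1: 4>1, res = 12+3 = 15
i=4,m=2: 4>2, res = 15+2 = 17
i=4,m=3: 4>3, res = 17+1 = 18
i=4,m=4: not 4>4, res = 18+2 = 20
i=5,m=0: 5>0, res = 20+5 = 25
i=5,m=1: 5>1, res = 25+4 = 29
i=5,m=2: 5>2, res = 29+3 = 32
i=5,m=3: 5>3, res = 32+2 = 34
i=5,m=4: 5>4, res = 34+1 = 35
i=5,m=5: not 5>5, res = 35+2 = 37
i=6,m=0: 6>0, res = 37+6 = 43
i=6,m=1: 6>1, res = 43+5 = 48
i=6,m=2: 6>2, res = 48+4 = 52
i=6,m=3: 6>3, res = 52+3 = 55
i=6,m=4: 6>4, res = 55+2 = 57
i=6,m=5: 6>5, res = 57+1 = 58
i=6,m=6: not 6>6, res = 58+2 = 60

60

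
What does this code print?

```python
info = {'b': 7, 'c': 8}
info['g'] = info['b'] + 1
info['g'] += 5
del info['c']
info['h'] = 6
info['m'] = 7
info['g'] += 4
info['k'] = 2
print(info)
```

{'b': 7, 'g': 17, 'h': 6, 'm': 7, 'k': 2}

info['g'] = info['b']+1 = 8 → {'b': 7, 'c': 8, 'g': 8}
info['g'] = 8+5 = 13 → {'b': 7, 'c': 8, 'g': 13}
del 'c' → {'b': 7, 'g': 13}
info['h'] = 6 → {'b': 7, 'g': 13, 'h': 6}
info['m'] = 7 → {'b': 7, 'g': 13, 'h': 6, 'm': 7}
info['g'] = 13+4 = 17 → {'b': 7, 'g': 17, 'h': 6, 'm': 7}
info['k'] = 2 → {'b': 7, 'g': 17, 'h': 6, 'm': 7, 'k': 2}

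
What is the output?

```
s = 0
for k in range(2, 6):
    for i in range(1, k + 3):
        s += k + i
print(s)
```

k=2,i=1: s = 0+3 = 3
k=2,i=2: s = 3+4 = 7
k=2,i=3: s = 7+5 = 12
k=2,i=4: s = 12+6 = 18
k=3,i=1: s = 18+4 = 22
k=3,i=2: s = 22+5 = 27
k=3,i=3: s = 27+6 = 33
k=3,i=4: s = 33+7 = 40
k=3,i=5: s = 40+8 = 48
k=4,i=1: s = 48+5 = 53
k=4,i=2: s = 53+6 = 59
k=4,i=3: s = 59+7 = 66
k=4,i=4: s = 66+8 = 74
k=4,i=5: s = 74+9 = 83
k=4,i=6: s = 83+10 = 93
k=5,i=1: s = 93+6 = 99
k=5,i=2: s = 99+7 = 106
k=5,i=3: s = 106+8 = 114
k=5,i=4: s = 114+9 = 123
k=5,i=5: s = 123+10 = 133
k=5,i=6: s = 133+11 = 144
k=5,i=7: s = 144+12 = 156

156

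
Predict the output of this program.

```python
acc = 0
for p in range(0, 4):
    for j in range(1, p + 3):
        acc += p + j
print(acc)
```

p=0,j=1: acc = 0+1 = 1
p=0,j=2: acc = 1+2 = 3
p=1,j=1: acc = 3+2 = 5
p=1,j=2: acc = 5+3 = 8
p=1,j=3: acc = 8+4 = 12
p=2,j=1: acc = 12+3 = 15
p=2,j=2: acc = 15+4 = 19
p=2,j=3: acc = 19+5 = 24
p=2,j=4: acc = 24+6 = 30
p=3,j=1: acc = 30+4 = 34
p=3,j=2: acc = 34+5 = 39
p=3,j=3: acc = 39+6 = 45
p=3,j=4: acc = 45+7 = 52
p=3,j=5: acc = 52+8 = 60

60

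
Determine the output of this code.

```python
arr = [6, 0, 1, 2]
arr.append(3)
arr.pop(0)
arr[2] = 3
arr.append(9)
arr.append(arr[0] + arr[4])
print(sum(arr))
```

append 3 → [6, 0, 1, 2, 3]
pop(0) removes 6 → [0, 1, 2, 3]
arr[2] = 3 → [0, 1, 3, 3]
append 9 → [0, 1, 3, 3, 9]
append arr[0]+arr[4] = 0+9 = 9 → [0, 1, 3, 3, 9, 9]
sum = 25

25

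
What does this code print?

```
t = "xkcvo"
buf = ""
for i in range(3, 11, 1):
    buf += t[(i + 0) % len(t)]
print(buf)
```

i=3: add t[3]='v' → 'v'
i=4: add t[4]='o' → 'vo'
i=5: add t[0]='x' → 'vox'
i=6: add t[1]='k' → 'voxk'
i=7: add t[2]='c' → 'voxkc'
i=8: add t[3]='v' → 'voxkcv'
i=9: add t[4]='o' → 'voxkcvo'
i=10: add t[0]='x' → 'voxkcvox'

voxkcvox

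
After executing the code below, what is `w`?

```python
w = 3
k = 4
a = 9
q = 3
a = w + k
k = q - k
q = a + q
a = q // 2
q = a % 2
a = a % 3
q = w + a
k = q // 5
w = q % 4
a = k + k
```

1

a = 3+4 = 7
k = 3-4 = -1
q = 7+3 = 10
a = 10//2 = 5
q = 5%2 = 1
a = 5%3 = 2
q = 3+2 = 5
k = 5//5 = 1
w = 5%4 = 1
a = 1+1 = 2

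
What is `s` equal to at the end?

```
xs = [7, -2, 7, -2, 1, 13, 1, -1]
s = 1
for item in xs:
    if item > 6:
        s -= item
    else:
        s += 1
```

-21

item=7: >6, s = 1-7 = -6
item=-2: not >6, s = (-6)+1 = -5
item=7: >6, s = (-5)-7 = -12
item=-2: not >6, s = (-12)+1 = -11
item=1: not >6, s = (-11)+1 = -10
item=13: >6, s = (-10)-13 = -23
item=1: not >6, s = (-23)+1 = -22
item=-1: not >6, s = (-22)+1 = -21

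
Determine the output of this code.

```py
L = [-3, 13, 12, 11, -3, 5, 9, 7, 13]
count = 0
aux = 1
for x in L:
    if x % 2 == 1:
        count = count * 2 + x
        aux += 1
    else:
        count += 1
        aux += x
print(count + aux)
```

940

x=-3: odd, count = 0*2+(-3) = -3; aux=2
x=13: odd, count = (-3)*2+13 = 7; aux=3
x=12: not odd, count = 7+1 = 8; aux=15
x=11: odd, count = 8*2+11 = 27; aux=16
x=-3: odd, count = 27*2+(-3) = 51; aux=17
x=5: odd, count = 51*2+5 = 107; aux=18
x=9: odd, count = 107*2+9 = 223; aux=19
x=7: odd, count = 223*2+7 = 453; aux=20
x=13: odd, count = 453*2+13 = 919; aux=21
count+aux = 919+21 = 940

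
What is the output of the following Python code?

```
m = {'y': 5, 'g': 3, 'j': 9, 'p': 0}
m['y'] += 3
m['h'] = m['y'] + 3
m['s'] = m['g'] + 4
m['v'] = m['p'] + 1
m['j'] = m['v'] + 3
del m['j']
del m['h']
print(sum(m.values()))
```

19

m['y'] = 5+3 = 8 → {'y': 8, 'g': 3, 'j': 9, 'p': 0}
m['h'] = m['y']+3 = 11 → {'y': 8, 'g': 3, 'j': 9, 'p': 0, 'h': 11}
m['s'] = m['g']+4 = 7 → {'y': 8, 'g': 3, 'j': 9, 'p': 0, 'h': 11, 's': 7}
m['v'] = m['p']+1 = 1 → {'y': 8, 'g': 3, 'j': 9, 'p': 0, 'h': 11, 's': 7, 'v': 1}
m['j'] = m['v']+3 = 4 → {'y': 8, 'g': 3, 'j': 4, 'p': 0, 'h': 11, 's': 7, 'v': 1}
del 'j' → {'y': 8, 'g': 3, 'p': 0, 'h': 11, 's': 7, 'v': 1}
del 'h' → {'y': 8, 'g': 3, 'p': 0, 's': 7, 'v': 1}
sum of values = 19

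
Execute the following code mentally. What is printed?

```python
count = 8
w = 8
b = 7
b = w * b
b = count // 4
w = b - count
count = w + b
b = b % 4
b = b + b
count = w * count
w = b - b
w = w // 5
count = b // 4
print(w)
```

0

b = 8*7 = 56
b = 8//4 = 2
w = 2-8 = -6
count = (-6)+2 = -4
b = 2%4 = 2
b = 2+2 = 4
count = (-6)*(-4) = 24
w = 4-4 = 0
w = 0//5 = 0
count = 4//4 = 1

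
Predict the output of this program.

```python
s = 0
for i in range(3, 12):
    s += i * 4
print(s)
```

i=3: s = 0+3*4 = 12
i=4: s = 12+4*4 = 28
i=5: s = 28+5*4 = 48
i=6: s = 48+6*4 = 72
i=7: s = 72+7*4 = 100
i=8: s = 100+8*4 = 132
i=9: s = 132+9*4 = 168
i=10: s = 168+10*4 = 208
i=11: s = 208+11*4 = 252

252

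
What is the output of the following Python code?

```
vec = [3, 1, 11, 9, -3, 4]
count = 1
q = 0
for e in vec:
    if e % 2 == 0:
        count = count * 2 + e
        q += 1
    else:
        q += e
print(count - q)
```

e=3: not even; q=3
e=1: not even; q=4
e=11: not even; q=15
e=9: not even; q=24
e=-3: not even; q=21
e=4: even, count = 1*2+4 = 6; q=22
count-q = 6-22 = -16

-16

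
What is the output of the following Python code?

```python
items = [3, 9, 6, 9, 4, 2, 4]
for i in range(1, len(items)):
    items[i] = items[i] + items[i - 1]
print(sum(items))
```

i=1: items[1] = 9+3 = 12 → [3, 12, 6, 9, 4, 2, 4]
i=2: items[2] = 6+12 = 18 → [3, 12, 18, 9, 4, 2, 4]
i=3: items[3] = 9+18 = 27 → [3, 12, 18, 27, 4, 2, 4]
i=4: items[4] = 4+27 = 31 → [3, 12, 18, 27, 31, 2, 4]
i=5: items[5] = 2+31 = 33 → [3, 12, 18, 27, 31, 33, 4]
i=6: items[6] = 4+33 = 37 → [3, 12, 18, 27, 31, 33, 37]
sum = 161

161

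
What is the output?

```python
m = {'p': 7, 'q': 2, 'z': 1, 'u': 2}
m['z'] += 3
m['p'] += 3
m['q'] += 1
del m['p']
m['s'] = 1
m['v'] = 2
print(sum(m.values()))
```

12

m['z'] = 1+3 = 4 → {'p': 7, 'q': 2, 'z': 4, 'u': 2}
m['p'] = 7+3 = 10 → {'p': 10, 'q': 2, 'z': 4, 'u': 2}
m['q'] = 2+1 = 3 → {'p': 10, 'q': 3, 'z': 4, 'u': 2}
del 'p' → {'q': 3, 'z': 4, 'u': 2}
m['s'] = 1 → {'q': 3, 'z': 4, 'u': 2, 's': 1}
m['v'] = 2 → {'q': 3, 'z': 4, 'u': 2, 's': 1, 'v': 2}
sum of values = 12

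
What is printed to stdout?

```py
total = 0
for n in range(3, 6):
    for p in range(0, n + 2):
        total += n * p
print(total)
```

195

n=3,p=0: total = 0+0 = 0
n=3,p=1: total = 0+3 = 3
n=3,p=2: total = 3+6 = 9
n=3,p=3: total = 9+9 = 18
n=3,p=4: total = 18+12 = 30
n=4,p=0: total = 30+0 = 30
n=4,p=1: total = 30+4 = 34
n=4,p=2: total = 34+8 = 42
n=4,p=3: total = 42+12 = 54
n=4,p=4: total = 54+16 = 70
n=4,p=5: total = 70+20 = 90
n=5,p=0: total = 90+0 = 90
n=5,p=1: total = 90+5 = 95
n=5,p=2: total = 95+10 = 105
n=5,p=3: total = 105+15 = 120
n=5,p=4: total = 120+20 = 140
n=5,p=5: total = 140+25 = 165
n=5,p=6: total = 165+30 = 195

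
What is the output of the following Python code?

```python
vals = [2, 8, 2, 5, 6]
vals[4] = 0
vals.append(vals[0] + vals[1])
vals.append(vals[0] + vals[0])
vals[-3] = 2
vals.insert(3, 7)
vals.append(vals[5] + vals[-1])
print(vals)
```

[2, 8, 2, 7, 5, 2, 10, 4, 6]

vals[4] = 0 → [2, 8, 2, 5, 0]
append vals[0]+vals[1] = 2+8 = 10 → [2, 8, 2, 5, 0, 10]
append vals[0]+vals[0] = 2+2 = 4 → [2, 8, 2, 5, 0, 10, 4]
vals[-3] = 2 → [2, 8, 2, 5, 2, 10, 4]
insert 7 at 3 → [2, 8, 2, 7, 5, 2, 10, 4]
append vals[5]+vals[-1] = 2+4 = 6 → [2, 8, 2, 7, 5, 2, 10, 4, 6]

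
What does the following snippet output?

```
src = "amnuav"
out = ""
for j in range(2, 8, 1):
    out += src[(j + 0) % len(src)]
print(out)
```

j=2: add src[2]='n' → 'n'
j=3: add src[3]='u' → 'nu'
j=4: add src[4]='a' → 'nua'
j=5: add src[5]='v' → 'nuav'
j=6: add src[0]='a' → 'nuava'
j=7: add src[1]='m' → 'nuavam'

nuavam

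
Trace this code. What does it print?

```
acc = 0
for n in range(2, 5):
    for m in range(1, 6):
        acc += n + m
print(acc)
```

90

n=2,m=1: acc = 0+3 = 3
n=2,m=2: acc = 3+4 = 7
n=2,m=3: acc = 7+5 = 12
n=2,m=4: acc = 12+6 = 18
n=2,m=5: acc = 18+7 = 25
n=3,m=1: acc = 25+4 = 29
n=3,m=2: acc = 29+5 = 34
n=3,m=3: acc = 34+6 = 40
n=3,m=4: acc = 40+7 = 47
n=3,m=5: acc = 47+8 = 55
n=4,m=1: acc = 55+5 = 60
n=4,m=2: acc = 60+6 = 66
n=4,m=3: acc = 66+7 = 73
n=4,m=4: acc = 73+8 = 81
n=4,m=5: acc = 81+9 = 90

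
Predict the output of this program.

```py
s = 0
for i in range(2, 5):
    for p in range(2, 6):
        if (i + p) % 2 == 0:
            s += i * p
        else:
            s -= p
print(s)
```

38

i=2,p=2: even sum, s = 0+4 = 4
i=2,p=3: odd sum, s = 4-3 = 1
i=2,p=4: even sum, s = 1+8 = 9
i=2,p=5: odd sum, s = 9-5 = 4
i=3,p=2: odd sum, s = 4-2 = 2
i=3,p=3: even sum, s = 2+9 = 11
i=3,p=4: odd sum, s = 11-4 = 7
i=3,p=5: even sum, s = 7+15 = 22
i=4,p=2: even sum, s = 22+8 = 30
i=4,p=3: odd sum, s = 30-3 = 27
i=4,p=4: even sum, s = 27+16 = 43
i=4,p=5: odd sum, s = 43-5 = 38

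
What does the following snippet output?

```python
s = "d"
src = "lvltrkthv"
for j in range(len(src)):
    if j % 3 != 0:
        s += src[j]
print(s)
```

j=0: skip
j=1: add 'v' → 'dv'
j=2: add 'l' → 'dvl'
j=3: skip
j=4: add 'r' → 'dvlr'
j=5: add 'k' → 'dvlrk'
j=6: skip
j=7: add 'h' → 'dvlrkh'
j=8: add 'v' → 'dvlrkhv'

dvlrkhv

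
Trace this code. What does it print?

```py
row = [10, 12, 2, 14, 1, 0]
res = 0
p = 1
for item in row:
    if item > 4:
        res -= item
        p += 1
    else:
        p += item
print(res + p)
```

-29

item=10: >4, res = 0-10 = -10; p=2
item=12: >4, res = (-10)-12 = -22; p=3
item=2: not >4; p=5
item=14: >4, res = (-22)-14 = -36; p=6
item=1: not >4; p=7
item=0: not >4; p=7
res+p = (-36)+7 = -29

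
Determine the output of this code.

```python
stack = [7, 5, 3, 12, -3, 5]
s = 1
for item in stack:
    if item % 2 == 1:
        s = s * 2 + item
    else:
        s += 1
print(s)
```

199

item=7: odd, s = 1*2+7 = 9
item=5: odd, s = 9*2+5 = 23
item=3: odd, s = 23*2+3 = 49
item=12: not odd, s = 49+1 = 50
item=-3: odd, s = 50*2+(-3) = 97
item=5: odd, s = 97*2+5 = 199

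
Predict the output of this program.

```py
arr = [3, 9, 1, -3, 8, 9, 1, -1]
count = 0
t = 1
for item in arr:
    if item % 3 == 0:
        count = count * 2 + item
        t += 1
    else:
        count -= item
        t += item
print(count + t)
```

item=3: %3==0, count = 0*2+3 = 3; t=2
item=9: %3==0, count = 3*2+9 = 15; t=3
item=1: not %3==0, count = 15-1 = 14; t=4
item=-3: %3==0, count = 14*2+(-3) = 25; t=5
item=8: not %3==0, count = 25-8 = 17; t=13
item=9: %3==0, count = 17*2+9 = 43; t=14
item=1: not %3==0, count = 43-1 = 42; t=15
item=-1: not %3==0, count = 42-(-1) = 43; t=14
count+t = 43+14 = 57

57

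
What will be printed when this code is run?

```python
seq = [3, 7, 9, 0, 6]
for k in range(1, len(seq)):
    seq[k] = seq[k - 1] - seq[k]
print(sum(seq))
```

k=1: seq[1] = 3-7 = -4 → [3, -4, 9, 0, 6]
k=2: seq[2] = (-4)-9 = -13 → [3, -4, -13, 0, 6]
k=3: seq[3] = (-13)-0 = -13 → [3, -4, -13, -13, 6]
k=4: seq[4] = (-13)-6 = -19 → [3, -4, -13, -13, -19]
sum = -46

-46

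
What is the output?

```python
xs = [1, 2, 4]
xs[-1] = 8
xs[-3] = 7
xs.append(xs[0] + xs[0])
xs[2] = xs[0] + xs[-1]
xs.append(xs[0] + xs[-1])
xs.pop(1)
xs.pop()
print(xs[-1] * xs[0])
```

98

xs[-1] = 8 → [1, 2, 8]
xs[-3] = 7 → [7, 2, 8]
append xs[0]+xs[0] = 7+7 = 14 → [7, 2, 8, 14]
xs[2] = xs[0]+xs[-1] = 7+14 = 21 → [7, 2, 21, 14]
append xs[0]+xs[-1] = 7+14 = 21 → [7, 2, 21, 14, 21]
pop(1) removes 2 → [7, 21, 14, 21]
pop() removes 21 → [7, 21, 14]
xs[-1]*xs[0] = 14*7 = 98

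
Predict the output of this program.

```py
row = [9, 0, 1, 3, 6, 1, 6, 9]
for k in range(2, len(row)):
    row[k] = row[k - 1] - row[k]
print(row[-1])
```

-26

k=2: row[2] = 0-1 = -1 → [9, 0, -1, 3, 6, 1, 6, 9]
k=3: row[3] = (-1)-3 = -4 → [9, 0, -1, -4, 6, 1, 6, 9]
k=4: row[4] = (-4)-6 = -10 → [9, 0, -1, -4, -10, 1, 6, 9]
k=5: row[5] = (-10)-1 = -11 → [9, 0, -1, -4, -10, -11, 6, 9]
k=6: row[6] = (-11)-6 = -17 → [9, 0, -1, -4, -10, -11, -17, 9]
k=7: row[7] = (-17)-9 = -26 → [9, 0, -1, -4, -10, -11, -17, -26]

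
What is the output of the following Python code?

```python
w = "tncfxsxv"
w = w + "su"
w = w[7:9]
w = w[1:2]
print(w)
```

s

+ 'su' → 'tncfxsxvsu'
slice [7:9] → 'vs'
slice [1:2] → 's'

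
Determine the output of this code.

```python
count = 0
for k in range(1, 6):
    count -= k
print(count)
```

k=1: count = 0-1 = -1
k=2: count = (-1)-2 = -3
k=3: count = (-3)-3 = -6
k=4: count = (-6)-4 = -10
k=5: count = (-10)-5 = -15

-15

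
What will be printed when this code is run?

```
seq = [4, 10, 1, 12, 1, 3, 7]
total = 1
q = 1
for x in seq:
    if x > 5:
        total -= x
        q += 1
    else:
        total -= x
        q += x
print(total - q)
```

x=4: not >5, total = 1-4 = -3; q=5
x=10: >5, total = (-3)-10 = -13; q=6
x=1: not >5, total = (-13)-1 = -14; q=7
x=12: >5, total = (-14)-12 = -26; q=8
x=1: not >5, total = (-26)-1 = -27; q=9
x=3: not >5, total = (-27)-3 = -30; q=12
x=7: >5, total = (-30)-7 = -37; q=13
total-q = (-37)-13 = -50

-50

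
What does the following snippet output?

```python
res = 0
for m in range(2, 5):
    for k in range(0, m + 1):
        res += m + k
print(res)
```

m=2,k=0: res = 0+2 = 2
m=2,k=1: res = 2+3 = 5
m=2,k=2: res = 5+4 = 9
m=3,k=0: res = 9+3 = 12
m=3,k=1: res = 12+4 = 16
m=3,k=2: res = 16+5 = 21
m=3,k=3: res = 21+6 = 27
m=4,k=0: res = 27+4 = 31
m=4,k=1: res = 31+5 = 36
m=4,k=2: res = 36+6 = 42
m=4,k=3: res = 42+7 = 49
m=4,k=4: res = 49+8 = 57

57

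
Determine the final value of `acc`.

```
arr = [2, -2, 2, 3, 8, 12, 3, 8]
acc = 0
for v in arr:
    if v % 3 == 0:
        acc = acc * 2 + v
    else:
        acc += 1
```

v=2: not %3==0, acc = 0+1 = 1
v=-2: not %3==0, acc = 1+1 = 2
v=2: not %3==0, acc = 2+1 = 3
v=3: %3==0, acc = 3*2+3 = 9
v=8: not %3==0, acc = 9+1 = 10
v=12: %3==0, acc = 10*2+12 = 32
v=3: %3==0, acc = 32*2+3 = 67
v=8: not %3==0, acc = 67+1 = 68

68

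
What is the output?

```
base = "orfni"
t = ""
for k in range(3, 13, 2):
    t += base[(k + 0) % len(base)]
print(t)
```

k=3: add base[3]='n' → 'n'
k=5: add base[0]='o' → 'no'
k=7: add base[2]='f' → 'nof'
k=9: add base[4]='i' → 'nofi'
k=11: add base[1]='r' → 'nofir'

nofir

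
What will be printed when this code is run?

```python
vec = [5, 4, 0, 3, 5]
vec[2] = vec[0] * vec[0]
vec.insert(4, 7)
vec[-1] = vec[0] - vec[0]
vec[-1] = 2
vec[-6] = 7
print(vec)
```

[7, 4, 25, 3, 7, 2]

vec[2] = vec[0]*vec[0] = 5*5 = 25 → [5, 4, 25, 3, 5]
insert 7 at 4 → [5, 4, 25, 3, 7, 5]
vec[-1] = vec[0]-vec[0] = 5-5 = 0 → [5, 4, 25, 3, 7, 0]
vec[-1] = 2 → [5, 4, 25, 3, 7, 2]
vec[-6] = 7 → [7, 4, 25, 3, 7, 2]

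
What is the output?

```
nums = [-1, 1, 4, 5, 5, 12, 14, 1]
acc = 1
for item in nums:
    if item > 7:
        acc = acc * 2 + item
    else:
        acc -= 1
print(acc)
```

21

item=-1: not >7, acc = 1-1 = 0
item=1: not >7, acc = 0-1 = -1
item=4: not >7, acc = (-1)-1 = -2
item=5: not >7, acc = (-2)-1 = -3
item=5: not >7, acc = (-3)-1 = -4
item=12: >7, acc = (-4)*2+12 = 4
item=14: >7, acc = 4*2+14 = 22
item=1: not >7, acc = 22-1 = 21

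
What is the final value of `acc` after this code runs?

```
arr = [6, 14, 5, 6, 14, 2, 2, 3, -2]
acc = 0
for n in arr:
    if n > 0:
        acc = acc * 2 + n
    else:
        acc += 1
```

n=6: >0, acc = 0*2+6 = 6
n=14: >0, acc = 6*2+14 = 26
n=5: >0, acc = 26*2+5 = 57
n=6: >0, acc = 57*2+6 = 120
n=14: >0, acc = 120*2+14 = 254
n=2: >0, acc = 254*2+2 = 510
n=2: >0, acc = 510*2+2 = 1022
n=3: >0, acc = 1022*2+3 = 2047
n=-2: not >0, acc = 2047+1 = 2048

2048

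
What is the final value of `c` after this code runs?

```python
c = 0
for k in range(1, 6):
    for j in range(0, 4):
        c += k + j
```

k=1,j=0: c = 0+1 = 1
k=1,j=1: c = 1+2 = 3
k=1,j=2: c = 3+3 = 6
k=1,j=3: c = 6+4 = 10
k=2,j=0: c = 10+2 = 12
k=2,j=1: c = 12+3 = 15
k=2,j=2: c = 15+4 = 19
k=2,j=3: c = 19+5 = 24
k=3,j=0: c = 24+3 = 27
k=3,j=1: c = 27+4 = 31
k=3,j=2: c = 31+5 = 36
k=3,j=3: c = 36+6 = 42
k=4,j=0: c = 42+4 = 46
k=4,j=1: c = 46+5 = 51
k=4,j=2: c = 51+6 = 57
k=4,j=3: c = 57+7 = 64
k=5,j=0: c = 64+5 = 69
k=5,j=1: c = 69+6 = 75
k=5,j=2: c = 75+7 = 82
k=5,j=3: c = 82+8 = 90

90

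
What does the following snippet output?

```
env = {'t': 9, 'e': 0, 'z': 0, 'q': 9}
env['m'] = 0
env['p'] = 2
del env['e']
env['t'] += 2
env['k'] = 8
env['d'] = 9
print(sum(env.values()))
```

env['m'] = 0 → {'t': 9, 'e': 0, 'z': 0, 'q': 9, 'm': 0}
env['p'] = 2 → {'t': 9, 'e': 0, 'z': 0, 'q': 9, 'm': 0, 'p': 2}
del 'e' → {'t': 9, 'z': 0, 'q': 9, 'm': 0, 'p': 2}
env['t'] = 9+2 = 11 → {'t': 11, 'z': 0, 'q': 9, 'm': 0, 'p': 2}
env['k'] = 8 → {'t': 11, 'z': 0, 'q': 9, 'm': 0, 'p': 2, 'k': 8}
env['d'] = 9 → {'t': 11, 'z': 0, 'q': 9, 'm': 0, 'p': 2, 'k': 8, 'd': 9}
sum of values = 39

39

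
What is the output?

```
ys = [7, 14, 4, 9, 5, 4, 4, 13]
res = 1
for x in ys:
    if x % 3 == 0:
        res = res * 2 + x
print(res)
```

11

x=7: not %3==0
x=14: not %3==0
x=4: not %3==0
x=9: %3==0, res = 1*2+9 = 11
x=5: not %3==0
x=4: not %3==0
x=4: not %3==0
x=13: not %3==0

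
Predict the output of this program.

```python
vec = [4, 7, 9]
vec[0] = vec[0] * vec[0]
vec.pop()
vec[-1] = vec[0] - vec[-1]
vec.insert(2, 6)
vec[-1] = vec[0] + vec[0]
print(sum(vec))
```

57

vec[0] = vec[0]*vec[0] = 4*4 = 16 → [16, 7, 9]
pop() removes 9 → [16, 7]
vec[-1] = vec[0]-vec[-1] = 16-7 = 9 → [16, 9]
insert 6 at 2 → [16, 9, 6]
vec[-1] = vec[0]+vec[0] = 16+16 = 32 → [16, 9, 32]
sum = 57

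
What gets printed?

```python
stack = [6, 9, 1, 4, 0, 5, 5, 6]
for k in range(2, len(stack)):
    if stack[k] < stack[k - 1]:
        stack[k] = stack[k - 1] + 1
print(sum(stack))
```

90

k=2: 1<9, stack[2] = 9+1 = 10 → [6, 9, 10, 4, 0, 5, 5, 6]
k=3: 4<10, stack[3] = 10+1 = 11 → [6, 9, 10, 11, 0, 5, 5, 6]
k=4: 0<11, stack[4] = 11+1 = 12 → [6, 9, 10, 11, 12, 5, 5, 6]
k=5: 5<12, stack[5] = 12+1 = 13 → [6, 9, 10, 11, 12, 13, 5, 6]
k=6: 5<13, stack[6] = 13+1 = 14 → [6, 9, 10, 11, 12, 13, 14, 6]
k=7: 6<14, stack[7] = 14+1 = 15 → [6, 9, 10, 11, 12, 13, 14, 15]
sum = 90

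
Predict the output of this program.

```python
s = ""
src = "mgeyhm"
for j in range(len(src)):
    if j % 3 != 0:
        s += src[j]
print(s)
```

j=0: skip
j=1: add 'g' → 'g'
j=2: add 'e' → 'ge'
j=3: skip
j=4: add 'h' → 'geh'
j=5: add 'm' → 'gehm'

gehm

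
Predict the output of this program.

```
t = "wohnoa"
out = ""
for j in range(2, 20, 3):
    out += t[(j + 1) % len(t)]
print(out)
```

j=2: add t[3]='n' → 'n'
j=5: add t[0]='w' → 'nw'
j=8: add t[3]='n' → 'nwn'
j=11: add t[0]='w' → 'nwnw'
j=14: add t[3]='n' → 'nwnwn'
j=17: add t[0]='w' → 'nwnwnw'

nwnwnw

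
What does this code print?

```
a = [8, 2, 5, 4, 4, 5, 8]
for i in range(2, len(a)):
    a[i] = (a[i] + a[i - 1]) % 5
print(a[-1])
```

i=2: a[2] = (5+2)%5 = 2 → [8, 2, 2, 4, 4, 5, 8]
i=3: a[3] = (4+2)%5 = 1 → [8, 2, 2, 1, 4, 5, 8]
i=4: a[4] = (4+1)%5 = 0 → [8, 2, 2, 1, 0, 5, 8]
i=5: a[5] = (5+0)%5 = 0 → [8, 2, 2, 1, 0, 0, 8]
i=6: a[6] = (8+0)%5 = 3 → [8, 2, 2, 1, 0, 0, 3]

3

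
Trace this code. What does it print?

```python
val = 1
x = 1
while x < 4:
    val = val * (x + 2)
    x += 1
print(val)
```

60

x=1: val = 1*3 = 3
x=2: val = 3*4 = 12
x=3: val = 12*5 = 60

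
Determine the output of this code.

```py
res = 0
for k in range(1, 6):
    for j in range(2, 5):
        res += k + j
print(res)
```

k=1,j=2: res = 0+3 = 3
k=1,j=3: res = 3+4 = 7
k=1,j=4: res = 7+5 = 12
k=2,j=2: res = 12+4 = 16
k=2,j=3: res = 16+5 = 21
k=2,j=4: res = 21+6 = 27
k=3,j=2: res = 27+5 = 32
k=3,j=3: res = 32+6 = 38
k=3,j=4: res = 38+7 = 45
k=4,j=2: res = 45+6 = 51
k=4,j=3: res = 51+7 = 58
k=4,j=4: res = 58+8 = 66
k=5,j=2: res = 66+7 = 73
k=5,j=3: res = 73+8 = 81
k=5,j=4: res = 81+9 = 90

90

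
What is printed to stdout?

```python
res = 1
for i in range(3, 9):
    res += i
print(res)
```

34

i=3: res = 1+3 = 4
i=4: res = 4+4 = 8
i=5: res = 8+5 = 13
i=6: res = 13+6 = 19
i=7: res = 19+7 = 26
i=8: res = 26+8 = 34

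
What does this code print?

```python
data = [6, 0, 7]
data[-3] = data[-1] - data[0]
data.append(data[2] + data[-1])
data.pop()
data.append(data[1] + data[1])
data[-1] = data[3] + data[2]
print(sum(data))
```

data[-3] = data[-1]-data[0] = 7-6 = 1 → [1, 0, 7]
append data[2]+data[-1] = 7+7 = 14 → [1, 0, 7, 14]
pop() removes 14 → [1, 0, 7]
append data[1]+data[1] = 0+0 = 0 → [1, 0, 7, 0]
data[-1] = data[3]+data[2] = 0+7 = 7 → [1, 0, 7, 7]
sum = 15

15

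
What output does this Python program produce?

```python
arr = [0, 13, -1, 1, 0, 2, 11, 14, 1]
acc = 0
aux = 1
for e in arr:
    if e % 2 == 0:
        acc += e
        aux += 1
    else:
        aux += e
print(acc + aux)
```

46

e=0: even, acc = 0+0 = 0; aux=2
e=13: not even; aux=15
e=-1: not even; aux=14
e=1: not even; aux=15
e=0: even, acc = 0+0 = 0; aux=16
e=2: even, acc = 0+2 = 2; aux=17
e=11: not even; aux=28
e=14: even, acc = 2+14 = 16; aux=29
e=1: not even; aux=30
acc+aux = 16+30 = 46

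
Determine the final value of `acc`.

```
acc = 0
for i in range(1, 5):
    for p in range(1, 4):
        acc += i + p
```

i=1,p=1: acc = 0+2 = 2
i=1,p=2: acc = 2+3 = 5
i=1,p=3: acc = 5+4 = 9
i=2,p=1: acc = 9+3 = 12
i=2,p=2: acc = 12+4 = 16
i=2,p=3: acc = 16+5 = 21
i=3,p=1: acc = 21+4 = 25
i=3,p=2: acc = 25+5 = 30
i=3,p=3: acc = 30+6 = 36
i=4,p=1: acc = 36+5 = 41
i=4,p=2: acc = 41+6 = 47
i=4,p=3: acc = 47+7 = 54

54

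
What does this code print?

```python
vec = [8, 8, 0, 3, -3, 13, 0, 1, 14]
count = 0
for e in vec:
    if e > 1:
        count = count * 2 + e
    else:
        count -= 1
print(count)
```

228

e=8: >1, count = 0*2+8 = 8
e=8: >1, count = 8*2+8 = 24
e=0: not >1, count = 24-1 = 23
e=3: >1, count = 23*2+3 = 49
e=-3: not >1, count = 49-1 = 48
e=13: >1, count = 48*2+13 = 109
e=0: not >1, count = 109-1 = 108
e=1: not >1, count = 108-1 = 107
e=14: >1, count = 107*2+14 = 228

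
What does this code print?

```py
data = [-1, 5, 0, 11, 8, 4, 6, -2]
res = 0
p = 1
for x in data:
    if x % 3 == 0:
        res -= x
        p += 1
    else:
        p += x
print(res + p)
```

22

x=-1: not %3==0; p=0
x=5: not %3==0; p=5
x=0: %3==0, res = 0-0 = 0; p=6
x=11: not %3==0; p=17
x=8: not %3==0; p=25
x=4: not %3==0; p=29
x=6: %3==0, res = 0-6 = -6; p=30
x=-2: not %3==0; p=28
res+p = (-6)+28 = 22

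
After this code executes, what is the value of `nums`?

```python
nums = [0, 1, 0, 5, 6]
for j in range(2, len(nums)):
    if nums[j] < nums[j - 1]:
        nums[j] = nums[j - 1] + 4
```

[0, 1, 5, 5, 6]

j=2: 0<1, nums[2] = 1+4 = 5 → [0, 1, 5, 5, 6]
j=3: 5>=5, unchanged → [0, 1, 5, 5, 6]
j=4: 6>=5, unchanged → [0, 1, 5, 5, 6]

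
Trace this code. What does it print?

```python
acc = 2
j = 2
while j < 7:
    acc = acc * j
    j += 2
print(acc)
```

j=2: acc = 2*2 = 4
j=4: acc = 4*4 = 16
j=6: acc = 16*6 = 96

96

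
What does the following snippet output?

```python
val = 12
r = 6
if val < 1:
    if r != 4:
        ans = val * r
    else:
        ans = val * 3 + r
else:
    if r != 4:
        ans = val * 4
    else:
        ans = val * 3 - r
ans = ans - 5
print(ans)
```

val=12, r=6
val < 1 is False; r != 4 is True
→ ans = val * 4 = 48
ans = 48-5 = 43

43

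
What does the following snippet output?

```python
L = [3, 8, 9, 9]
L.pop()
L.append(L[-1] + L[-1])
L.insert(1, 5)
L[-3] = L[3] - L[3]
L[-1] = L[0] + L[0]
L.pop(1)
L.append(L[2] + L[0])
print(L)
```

[3, 0, 9, 6, 12]

pop() removes 9 → [3, 8, 9]
append L[-1]+L[-1] = 9+9 = 18 → [3, 8, 9, 18]
insert 5 at 1 → [3, 5, 8, 9, 18]
L[-3] = L[3]-L[3] = 9-9 = 0 → [3, 5, 0, 9, 18]
L[-1] = L[0]+L[0] = 3+3 = 6 → [3, 5, 0, 9, 6]
pop(1) removes 5 → [3, 0, 9, 6]
append L[2]+L[0] = 9+3 = 12 → [3, 0, 9, 6, 12]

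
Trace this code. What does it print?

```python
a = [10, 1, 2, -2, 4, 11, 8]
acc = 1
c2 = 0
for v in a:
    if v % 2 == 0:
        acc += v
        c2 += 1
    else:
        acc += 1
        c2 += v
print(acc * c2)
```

v=10: even, acc = 1+10 = 11; c2=1
v=1: not even, acc = 11+1 = 12; c2=2
v=2: even, acc = 12+2 = 14; c2=3
v=-2: even, acc = 14+(-2) = 12; c2=4
v=4: even, acc = 12+4 = 16; c2=5
v=11: not even, acc = 16+1 = 17; c2=16
v=8: even, acc = 17+8 = 25; c2=17
acc*c2 = 25*17 = 425

425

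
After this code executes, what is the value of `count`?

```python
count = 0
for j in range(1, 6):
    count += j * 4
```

j=1: count = 0+1*4 = 4
j=2: count = 4+2*4 = 12
j=3: count = 12+3*4 = 24
j=4: count = 24+4*4 = 40
j=5: count = 40+5*4 = 60

60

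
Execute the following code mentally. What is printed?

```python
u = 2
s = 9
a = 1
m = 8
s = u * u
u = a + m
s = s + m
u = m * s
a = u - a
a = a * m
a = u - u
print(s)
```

s = 2*2 = 4
u = 1+8 = 9
s = 4+8 = 12
u = 8*12 = 96
a = 96-1 = 95
a = 95*8 = 760
a = 96-96 = 0

12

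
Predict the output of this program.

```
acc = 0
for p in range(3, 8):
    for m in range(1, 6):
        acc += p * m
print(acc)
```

p=3,m=1: acc = 0+3 = 3
p=3,m=2: acc = 3+6 = 9
p=3,m=3: acc = 9+9 = 18
p=3,m=4: acc = 18+12 = 30
p=3,m=5: acc = 30+15 = 45
p=4,m=1: acc = 45+4 = 49
p=4,m=2: acc = 49+8 = 57
p=4,m=3: acc = 57+12 = 69
p=4,m=4: acc = 69+16 = 85
p=4,m=5: acc = 85+20 = 105
p=5,m=1: acc = 105+5 = 110
p=5,m=2: acc = 110+10 = 120
p=5,m=3: acc = 120+15 = 135
p=5,m=4: acc = 135+20 = 155
p=5,m=5: acc = 155+25 = 180
p=6,m=1: acc = 180+6 = 186
p=6,m=2: acc = 186+12 = 198
p=6,m=3: acc = 198+18 = 216
p=6,m=4: acc = 216+24 = 240
p=6,m=5: acc = 240+30 = 270
p=7,m=1: acc = 270+7 = 277
p=7,m=2: acc = 277+14 = 291
p=7,m=3: acc = 291+21 = 312
p=7,m=4: acc = 312+28 = 340
p=7,m=5: acc = 340+35 = 375

375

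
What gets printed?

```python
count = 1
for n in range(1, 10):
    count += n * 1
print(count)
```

n=1: count = 1+1*1 = 2
n=2: count = 2+2*1 = 4
n=3: count = 4+3*1 = 7
n=4: count = 7+4*1 = 11
n=5: count = 11+5*1 = 16
n=6: count = 16+6*1 = 22
n=7: count = 22+7*1 = 29
n=8: count = 29+8*1 = 37
n=9: count = 37+9*1 = 46

46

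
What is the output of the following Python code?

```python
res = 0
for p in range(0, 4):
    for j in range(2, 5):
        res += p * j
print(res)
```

p=0,j=2: res = 0+0 = 0
p=0,j=3: res = 0+0 = 0
p=0,j=4: res = 0+0 = 0
p=1,j=2: res = 0+2 = 2
p=1,j=3: res = 2+3 = 5
p=1,j=4: res = 5+4 = 9
p=2,j=2: res = 9+4 = 13
p=2,j=3: res = 13+6 = 19
p=2,j=4: res = 19+8 = 27
p=3,j=2: res = 27+6 = 33
p=3,j=3: res = 33+9 = 42
p=3,j=4: res = 42+12 = 54

54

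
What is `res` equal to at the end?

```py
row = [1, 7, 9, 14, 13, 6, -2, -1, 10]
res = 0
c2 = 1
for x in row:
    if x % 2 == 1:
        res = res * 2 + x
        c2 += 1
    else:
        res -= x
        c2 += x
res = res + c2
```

93

x=1: odd, res = 0*2+1 = 1; c2=2
x=7: odd, res = 1*2+7 = 9; c2=3
x=9: odd, res = 9*2+9 = 27; c2=4
x=14: not odd, res = 27-14 = 13; c2=18
x=13: odd, res = 13*2+13 = 39; c2=19
x=6: not odd, res = 39-6 = 33; c2=25
x=-2: not odd, res = 33-(-2) = 35; c2=23
x=-1: odd, res = 35*2+(-1) = 69; c2=24
x=10: not odd, res = 69-10 = 59; c2=34
res+c2 = 59+34 = 93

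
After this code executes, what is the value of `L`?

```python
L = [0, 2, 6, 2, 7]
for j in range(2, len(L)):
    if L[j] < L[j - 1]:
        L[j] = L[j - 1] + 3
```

[0, 2, 6, 9, 12]

j=2: 6>=2, unchanged → [0, 2, 6, 2, 7]
j=3: 2<6, L[3] = 6+3 = 9 → [0, 2, 6, 9, 7]
j=4: 7<9, L[4] = 9+3 = 12 → [0, 2, 6, 9, 12]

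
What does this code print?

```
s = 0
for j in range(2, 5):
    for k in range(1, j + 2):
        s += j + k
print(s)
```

69

j=2,k=1: s = 0+3 = 3
j=2,k=2: s = 3+4 = 7
j=2,k=3: s = 7+5 = 12
j=3,k=1: s = 12+4 = 16
j=3,k=2: s = 16+5 = 21
j=3,k=3: s = 21+6 = 27
j=3,k=4: s = 27+7 = 34
j=4,k=1: s = 34+5 = 39
j=4,k=2: s = 39+6 = 45
j=4,k=3: s = 45+7 = 52
j=4,k=4: s = 52+8 = 60
j=4,k=5: s = 60+9 = 69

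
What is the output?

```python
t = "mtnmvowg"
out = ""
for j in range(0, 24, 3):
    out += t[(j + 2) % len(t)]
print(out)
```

nommwtvg

j=0: add t[2]='n' → 'n'
j=3: add t[5]='o' → 'no'
j=6: add t[0]='m' → 'nom'
j=9: add t[3]='m' → 'nomm'
j=12: add t[6]='w' → 'nommw'
j=15: add t[1]='t' → 'nommwt'
j=18: add t[4]='v' → 'nommwtv'
j=21: add t[7]='g' → 'nommwtvg'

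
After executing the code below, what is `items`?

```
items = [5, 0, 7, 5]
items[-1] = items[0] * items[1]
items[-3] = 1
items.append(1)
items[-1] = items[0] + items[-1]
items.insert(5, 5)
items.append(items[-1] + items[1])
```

[5, 1, 7, 0, 6, 5, 6]

items[-1] = items[0]*items[1] = 5*0 = 0 → [5, 0, 7, 0]
items[-3] = 1 → [5, 1, 7, 0]
append 1 → [5, 1, 7, 0, 1]
items[-1] = items[0]+items[-1] = 5+1 = 6 → [5, 1, 7, 0, 6]
insert 5 at 5 → [5, 1, 7, 0, 6, 5]
append items[-1]+items[1] = 5+1 = 6 → [5, 1, 7, 0, 6, 5, 6]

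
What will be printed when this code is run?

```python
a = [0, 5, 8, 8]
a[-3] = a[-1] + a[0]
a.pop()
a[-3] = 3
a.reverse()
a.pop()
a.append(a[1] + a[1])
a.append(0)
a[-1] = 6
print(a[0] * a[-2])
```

128

a[-3] = a[-1]+a[0] = 8+0 = 8 → [0, 8, 8, 8]
pop() removes 8 → [0, 8, 8]
a[-3] = 3 → [3, 8, 8]
reverse → [8, 8, 3]
pop() removes 3 → [8, 8]
append a[1]+a[1] = 8+8 = 16 → [8, 8, 16]
append 0 → [8, 8, 16, 0]
a[-1] = 6 → [8, 8, 16, 6]
a[0]*a[-2] = 8*16 = 128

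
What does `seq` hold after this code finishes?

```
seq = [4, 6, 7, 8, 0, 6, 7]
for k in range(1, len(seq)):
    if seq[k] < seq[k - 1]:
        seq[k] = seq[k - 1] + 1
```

[4, 6, 7, 8, 9, 10, 11]

k=1: 6>=4, unchanged → [4, 6, 7, 8, 0, 6, 7]
k=2: 7>=6, unchanged → [4, 6, 7, 8, 0, 6, 7]
k=3: 8>=7, unchanged → [4, 6, 7, 8, 0, 6, 7]
k=4: 0<8, seq[4] = 8+1 = 9 → [4, 6, 7, 8, 9, 6, 7]
k=5: 6<9, seq[5] = 9+1 = 10 → [4, 6, 7, 8, 9, 10, 7]
k=6: 7<10, seq[6] = 10+1 = 11 → [4, 6, 7, 8, 9, 10, 11]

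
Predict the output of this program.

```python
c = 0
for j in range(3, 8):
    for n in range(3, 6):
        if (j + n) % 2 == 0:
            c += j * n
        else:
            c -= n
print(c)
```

j=3,n=3: even sum, c = 0+9 = 9
j=3,n=4: odd sum, c = 9-4 = 5
j=3,n=5: even sum, c = 5+15 = 20
j=4,n=3: odd sum, c = 20-3 = 17
j=4,n=4: even sum, c = 17+16 = 33
j=4,n=5: odd sum, c = 33-5 = 28
j=5,n=3: even sum, c = 28+15 = 43
j=5,n=4: odd sum, c = 43-4 = 39
j=5,n=5: even sum, c = 39+25 = 64
j=6,n=3: odd sum, c = 64-3 = 61
j=6,n=4: even sum, c = 61+24 = 85
j=6,n=5: odd sum, c = 85-5 = 80
j=7,n=3: even sum, c = 80+21 = 101
j=7,n=4: odd sum, c = 101-4 = 97
j=7,n=5: even sum, c = 97+35 = 132

132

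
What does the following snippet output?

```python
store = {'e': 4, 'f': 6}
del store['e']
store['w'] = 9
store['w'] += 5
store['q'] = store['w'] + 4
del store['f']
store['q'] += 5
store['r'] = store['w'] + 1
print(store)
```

{'w': 14, 'q': 23, 'r': 15}

del 'e' → {'f': 6}
store['w'] = 9 → {'f': 6, 'w': 9}
store['w'] = 9+5 = 14 → {'f': 6, 'w': 14}
store['q'] = store['w']+4 = 18 → {'f': 6, 'w': 14, 'q': 18}
del 'f' → {'w': 14, 'q': 18}
store['q'] = 18+5 = 23 → {'w': 14, 'q': 23}
store['r'] = store['w']+1 = 15 → {'w': 14, 'q': 23, 'r': 15}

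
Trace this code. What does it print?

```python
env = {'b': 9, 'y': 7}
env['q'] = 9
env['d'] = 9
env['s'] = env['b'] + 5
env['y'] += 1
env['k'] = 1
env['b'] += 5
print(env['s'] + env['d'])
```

23

env['q'] = 9 → {'b': 9, 'y': 7, 'q': 9}
env['d'] = 9 → {'b': 9, 'y': 7, 'q': 9, 'd': 9}
env['s'] = env['b']+5 = 14 → {'b': 9, 'y': 7, 'q': 9, 'd': 9, 's': 14}
env['y'] = 7+1 = 8 → {'b': 9, 'y': 8, 'q': 9, 'd': 9, 's': 14}
env['k'] = 1 → {'b': 9, 'y': 8, 'q': 9, 'd': 9, 's': 14, 'k': 1}
env['b'] = 9+5 = 14 → {'b': 14, 'y': 8, 'q': 9, 'd': 9, 's': 14, 'k': 1}
env['s']+env['d'] = 14+9 = 23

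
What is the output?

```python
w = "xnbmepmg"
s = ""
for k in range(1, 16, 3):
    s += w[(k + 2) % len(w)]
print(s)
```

k=1: add w[3]='m' → 'm'
k=4: add w[6]='m' → 'mm'
k=7: add w[1]='n' → 'mmn'
k=10: add w[4]='e' → 'mmne'
k=13: add w[7]='g' → 'mmneg'

mmneg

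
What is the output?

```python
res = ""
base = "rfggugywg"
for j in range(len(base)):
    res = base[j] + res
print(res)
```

gwyguggfr

j=0: prepend 'r' → 'r'
j=1: prepend 'f' → 'fr'
j=2: prepend 'g' → 'gfr'
j=3: prepend 'g' → 'ggfr'
j=4: prepend 'u' → 'uggfr'
j=5: prepend 'g' → 'guggfr'
j=6: prepend 'y' → 'yguggfr'
j=7: prepend 'w' → 'wyguggfr'
j=8: prepend 'g' → 'gwyguggfr'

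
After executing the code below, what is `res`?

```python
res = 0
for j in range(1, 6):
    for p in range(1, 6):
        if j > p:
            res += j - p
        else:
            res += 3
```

j=1,p=1: not 1>1, res = 0+3 = 3
j=1,p=2: not 1>2, res = 3+3 = 6
j=1,p=3: not 1>3, res = 6+3 = 9
j=1,p=4: not 1>4, res = 9+3 = 12
j=1,p=5: not 1>5, res = 12+3 = 15
j=2,p=1: 2>1, res = 15+1 = 16
j=2,p=2: not 2>2, res = 16+3 = 19
j=2,p=3: not 2>3, res = 19+3 = 22
j=2,p=4: not 2>4, res = 22+3 = 25
j=2,p=5: not 2>5, res = 25+3 = 28
j=3,p=1: 3>1, res = 28+2 = 30
j=3,p=2: 3>2, res = 30+1 = 31
j=3,p=3: not 3>3, res = 31+3 = 34
j=3,p=4: not 3>4, res = 34+3 = 37
j=3,p=5: not 3>5, res = 37+3 = 40
j=4,p=1: 4>1, res = 40+3 = 43
j=4,p=2: 4>2, res = 43+2 = 45
j=4,p=3: 4>3, res = 45+1 = 46
j=4,p=4: not 4>4, res = 46+3 = 49
j=4,p=5: not 4>5, res = 49+3 = 52
j=5,p=1: 5>1, res = 52+4 = 56
j=5,p=2: 5>2, res = 56+3 = 59
j=5,p=3: 5>3, res = 59+2 = 61
j=5,p=4: 5>4, res = 61+1 = 62
j=5,p=5: not 5>5, res = 62+3 = 65

65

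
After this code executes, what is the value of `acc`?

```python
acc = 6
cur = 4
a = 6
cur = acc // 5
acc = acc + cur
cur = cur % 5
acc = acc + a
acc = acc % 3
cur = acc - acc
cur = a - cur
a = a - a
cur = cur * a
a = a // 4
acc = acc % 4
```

1

cur = 6//5 = 1
acc = 6+1 = 7
cur = 1%5 = 1
acc = 7+6 = 13
acc = 13%3 = 1
cur = 1-1 = 0
cur = 6-0 = 6
a = 6-6 = 0
cur = 6*0 = 0
a = 0//4 = 0
acc = 1%4 = 1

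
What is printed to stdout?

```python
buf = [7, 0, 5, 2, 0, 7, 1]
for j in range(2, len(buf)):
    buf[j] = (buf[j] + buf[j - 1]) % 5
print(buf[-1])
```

0

j=2: buf[2] = (5+0)%5 = 0 → [7, 0, 0, 2, 0, 7, 1]
j=3: buf[3] = (2+0)%5 = 2 → [7, 0, 0, 2, 0, 7, 1]
j=4: buf[4] = (0+2)%5 = 2 → [7, 0, 0, 2, 2, 7, 1]
j=5: buf[5] = (7+2)%5 = 4 → [7, 0, 0, 2, 2, 4, 1]
j=6: buf[6] = (1+4)%5 = 0 → [7, 0, 0, 2, 2, 4, 0]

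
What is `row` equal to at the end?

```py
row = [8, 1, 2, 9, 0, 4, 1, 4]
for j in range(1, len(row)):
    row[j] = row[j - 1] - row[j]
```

[8, 7, 5, -4, -4, -8, -9, -13]

j=1: row[1] = 8-1 = 7 → [8, 7, 2, 9, 0, 4, 1, 4]
j=2: row[2] = 7-2 = 5 → [8, 7, 5, 9, 0, 4, 1, 4]
j=3: row[3] = 5-9 = -4 → [8, 7, 5, -4, 0, 4, 1, 4]
j=4: row[4] = (-4)-0 = -4 → [8, 7, 5, -4, -4, 4, 1, 4]
j=5: row[5] = (-4)-4 = -8 → [8, 7, 5, -4, -4, -8, 1, 4]
j=6: row[6] = (-8)-1 = -9 → [8, 7, 5, -4, -4, -8, -9, 4]
j=7: row[7] = (-9)-4 = -13 → [8, 7, 5, -4, -4, -8, -9, -13]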